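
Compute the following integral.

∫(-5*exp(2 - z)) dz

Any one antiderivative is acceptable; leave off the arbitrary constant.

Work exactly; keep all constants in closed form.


Answer: 5*exp(2 - z).


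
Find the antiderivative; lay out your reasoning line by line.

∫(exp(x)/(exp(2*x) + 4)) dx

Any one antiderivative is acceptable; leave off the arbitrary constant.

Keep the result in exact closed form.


Step 1. Substitute u = exp(x), turning ∫(exp(x)/(exp(2*x) + 4)) dx into ∫(1/(u**2 + 4)) du: now ∫(1/(u**2 + 4)) du.
Step 2. Evaluate the standard form: now atan(u/2)/2.
Step 3. Substitute back u = exp(x): now atan(exp(x)/2)/2.
Answer: atan(exp(x)/2)/2.


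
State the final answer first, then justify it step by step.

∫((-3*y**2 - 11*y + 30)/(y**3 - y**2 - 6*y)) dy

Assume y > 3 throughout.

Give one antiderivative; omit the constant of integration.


The answer is -5*log(y) - 2*log(y - 3) + 4*log(y + 2).
Step 1. Decompose ∫((-3*y**2 - 11*y + 30)/(y**3 - y**2 - 6*y)) dy by partial fractions, (-3*y**2 - 11*y + 30)/(y**3 - y**2 - 6*y) = 4/(y + 2) - 2/(y - 3) - 5/y: now ∫(-5/y) dy + ∫(-2/(y - 3)) dy + ∫(4/(y + 2)) dy.
Step 2. Evaluate the standard form [assuming y > 3]: now -2*log(y - 3) + ∫(-5/y) dy + ∫(4/(y + 2)) dy.
Step 3. Evaluate the standard form [assuming y > -2]: now -2*log(y - 3) + 4*log(y + 2) + ∫(-5/y) dy.
Step 4. Evaluate the standard form [assuming y > 0]: now -5*log(y) - 2*log(y - 3) + 4*log(y + 2).
Answer: -5*log(y) - 2*log(y - 3) + 4*log(y + 2).


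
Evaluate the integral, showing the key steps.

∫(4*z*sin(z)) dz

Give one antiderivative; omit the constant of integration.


Step 1. Integrate ∫(4*z*sin(z)) dz by parts with u = z, dv = (4*sin(z)) dz, so v = -4*cos(z): now -4*z*cos(z) + ∫(4*cos(z)) dz.
Step 2. Evaluate the standard form: now -4*z*cos(z) + 4*sin(z).
Answer: -4*z*cos(z) + 4*sin(z).


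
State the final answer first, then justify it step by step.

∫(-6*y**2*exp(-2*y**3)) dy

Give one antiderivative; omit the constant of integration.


The answer is exp(-2*y**3).
Step 1. Substitute u = y**3, turning ∫(-6*y**2*exp(-2*y**3)) dy into ∫(-2*exp(-2*u)) du: now ∫(-2*exp(-2*u)) du.
Step 2. Evaluate the standard form: now exp(-2*u).
Step 3. Substitute back u = y**3: now exp(-2*y**3).
Answer: exp(-2*y**3).


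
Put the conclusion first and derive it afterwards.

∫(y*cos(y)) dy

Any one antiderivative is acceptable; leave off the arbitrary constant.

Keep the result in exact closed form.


The answer is y*sin(y) + cos(y).
Step 1. Integrate ∫(y*cos(y)) dy by parts with u = y, dv = (cos(y)) dy, so v = sin(y): now y*sin(y) + ∫(-sin(y)) dy.
Step 2. Evaluate the standard form: now y*sin(y) + cos(y).
Answer: y*sin(y) + cos(y).


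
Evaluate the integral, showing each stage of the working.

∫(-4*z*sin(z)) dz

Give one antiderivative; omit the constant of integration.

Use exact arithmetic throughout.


Step 1. Integrate ∫(-4*z*sin(z)) dz by parts with u = z, dv = (-4*sin(z)) dz, so v = 4*cos(z): now 4*z*cos(z) + ∫(-4*cos(z)) dz.
Step 2. Evaluate the standard form: now 4*z*cos(z) - 4*sin(z).
Answer: 4*z*cos(z) - 4*sin(z).


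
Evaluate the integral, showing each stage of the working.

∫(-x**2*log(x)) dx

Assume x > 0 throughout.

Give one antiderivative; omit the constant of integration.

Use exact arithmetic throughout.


Step 1. Integrate ∫(-x**2*log(x)) dx by parts with u = log(x), dv = (-x**2) dx, so v = -x**3/3 [assuming x > 0]: now -x**3*log(x)/3 + ∫(x**2/3) dx.
Step 2. Evaluate the standard form: now -x**3*log(x)/3 + x**3/9.
Answer: -x**3*log(x)/3 + x**3/9.


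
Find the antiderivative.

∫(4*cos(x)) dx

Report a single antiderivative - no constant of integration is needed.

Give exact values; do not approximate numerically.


Answer: 4*sin(x).


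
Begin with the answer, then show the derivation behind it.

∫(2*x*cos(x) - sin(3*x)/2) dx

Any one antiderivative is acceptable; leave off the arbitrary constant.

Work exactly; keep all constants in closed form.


The answer is 2*x*sin(x) + 2*cos(x) + cos(3*x)/6.
Step 1. Rewrite: now ∫(2*x*cos(x)) dx + ∫(-sin(3*x)/2) dx.
Step 2. Integrate ∫(2*x*cos(x)) dx by parts with u = x, dv = (2*cos(x)) dx, so v = 2*sin(x): now 2*x*sin(x) + ∫(-2*sin(x)) dx + ∫(-sin(3*x)/2) dx.
Step 3. Evaluate the standard form: now 2*x*sin(x) + 2*cos(x) + ∫(-sin(3*x)/2) dx.
Step 4. Evaluate the standard form: now 2*x*sin(x) + 2*cos(x) + cos(3*x)/6.
Answer: 2*x*sin(x) + 2*cos(x) + cos(3*x)/6.


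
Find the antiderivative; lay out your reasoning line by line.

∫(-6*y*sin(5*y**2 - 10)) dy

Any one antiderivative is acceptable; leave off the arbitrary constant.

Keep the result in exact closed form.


Step 1. Substitute u = y**2 - 2, turning ∫(-6*y*sin(5*y**2 - 10)) dy into ∫(-3*sin(5*u)) du: now ∫(-3*sin(5*u)) du.
Step 2. Evaluate the standard form: now 3*cos(5*u)/5.
Step 3. Substitute back u = y**2 - 2: now 3*cos(5*y**2 - 10)/5.
Answer: 3*cos(5*y**2 - 10)/5.


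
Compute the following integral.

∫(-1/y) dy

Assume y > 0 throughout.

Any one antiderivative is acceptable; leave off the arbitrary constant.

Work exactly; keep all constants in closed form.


Answer: -log(y).


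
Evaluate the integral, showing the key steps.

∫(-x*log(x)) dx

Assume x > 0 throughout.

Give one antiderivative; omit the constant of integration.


Step 1. Integrate ∫(-x*log(x)) dx by parts with u = log(x), dv = (-x) dx, so v = -x**2/2 [assuming x > 0]: now -x**2*log(x)/2 + ∫(x/2) dx.
Step 2. Evaluate the standard form: now -x**2*log(x)/2 + x**2/4.
Answer: -x**2*log(x)/2 + x**2/4.


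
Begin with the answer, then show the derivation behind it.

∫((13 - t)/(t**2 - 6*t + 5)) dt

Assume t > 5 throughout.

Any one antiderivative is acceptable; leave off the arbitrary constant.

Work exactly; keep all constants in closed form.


The answer is 2*log(t - 5) - 3*log(t - 1).
Step 1. Decompose ∫((13 - t)/(t**2 - 6*t + 5)) dt by partial fractions, (13 - t)/(t**2 - 6*t + 5) = -3/(t - 1) + 2/(t - 5): now ∫(2/(t - 5)) dt + ∫(-3/(t - 1)) dt.
Step 2. Evaluate the standard form [assuming t > 1]: now -3*log(t - 1) + ∫(2/(t - 5)) dt.
Step 3. Evaluate the standard form [assuming t > 5]: now 2*log(t - 5) - 3*log(t - 1).
Answer: 2*log(t - 5) - 3*log(t - 1).


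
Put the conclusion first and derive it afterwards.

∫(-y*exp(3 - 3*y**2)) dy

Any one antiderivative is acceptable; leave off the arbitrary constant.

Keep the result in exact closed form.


The answer is exp(3 - 3*y**2)/6.
Step 1. Substitute u = y**2 - 1, turning ∫(-y*exp(3 - 3*y**2)) dy into ∫(-exp(-3*u)/2) du: now ∫(-exp(-3*u)/2) du.
Step 2. Evaluate the standard form: now exp(-3*u)/6.
Step 3. Substitute back u = y**2 - 1: now exp(3 - 3*y**2)/6.
Answer: exp(3 - 3*y**2)/6.


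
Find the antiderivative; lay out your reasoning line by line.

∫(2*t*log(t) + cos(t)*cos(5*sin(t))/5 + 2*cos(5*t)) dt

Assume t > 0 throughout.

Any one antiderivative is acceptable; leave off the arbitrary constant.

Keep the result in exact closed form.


Step 1. Rewrite: now ∫(2*t*log(t)) dt + ∫(cos(t)*cos(5*sin(t))/5) dt + ∫(2*cos(5*t)) dt.
Step 2. Evaluate the standard form: now 2*sin(5*t)/5 + ∫(2*t*log(t)) dt + ∫(cos(t)*cos(5*sin(t))/5) dt.
Step 3. Integrate ∫(2*t*log(t)) dt by parts with u = log(t), dv = (2*t) dt, so v = t**2 [assuming t > 0]: now t**2*log(t) + 2*sin(5*t)/5 + ∫(-t) dt + ∫(cos(t)*cos(5*sin(t))/5) dt.
Step 4. Evaluate the standard form: now t**2*log(t) - t**2/2 + 2*sin(5*t)/5 + ∫(cos(t)*cos(5*sin(t))/5) dt.
Step 5. Substitute u = sin(t), turning ∫(cos(t)*cos(5*sin(t))/5) dt into ∫(cos(5*u)/5) du: now t**2*log(t) - t**2/2 + 2*sin(5*t)/5 + ∫(cos(5*u)/5) du.
Step 6. Evaluate the standard form: now t**2*log(t) - t**2/2 + 2*sin(5*t)/5 + sin(5*u)/25.
Step 7. Substitute back u = sin(t): now t**2*log(t) - t**2/2 + 2*sin(5*t)/5 + sin(5*sin(t))/25.
Answer: t**2*log(t) - t**2/2 + 2*sin(5*t)/5 + sin(5*sin(t))/25.


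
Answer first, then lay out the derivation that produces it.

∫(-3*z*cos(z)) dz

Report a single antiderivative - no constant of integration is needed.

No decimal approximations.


The answer is -3*z*sin(z) - 3*cos(z).
Step 1. Integrate ∫(-3*z*cos(z)) dz by parts with u = z, dv = (-3*cos(z)) dz, so v = -3*sin(z): now -3*z*sin(z) + ∫(3*sin(z)) dz.
Step 2. Evaluate the standard form: now -3*z*sin(z) - 3*cos(z).
Answer: -3*z*sin(z) - 3*cos(z).


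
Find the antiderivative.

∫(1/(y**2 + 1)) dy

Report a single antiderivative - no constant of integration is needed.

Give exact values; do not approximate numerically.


Answer: atan(y).


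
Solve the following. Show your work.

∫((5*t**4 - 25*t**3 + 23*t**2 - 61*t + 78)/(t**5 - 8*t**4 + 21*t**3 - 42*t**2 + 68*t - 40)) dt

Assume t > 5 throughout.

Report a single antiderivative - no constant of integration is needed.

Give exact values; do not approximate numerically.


Step 1. Decompose ∫((5*t**4 - 25*t**3 + 23*t**2 - 61*t + 78)/(t**5 - 8*t**4 + 21*t**3 - 42*t**2 + 68*t - 40)) dt by partial fractions, (5*t**4 - 25*t**3 + 23*t**2 - 61*t + 78)/(t**5 - 8*t**4 + 21*t**3 - 42*t**2 + 68*t - 40) = 3/(t**2 + 4) + 1/(t - 1) + 3/(t - 2) + 1/(t - 5): now ∫(1/(t - 5)) dt + ∫(3/(t - 2)) dt + ∫(1/(t - 1)) dt + ∫(3/(t**2 + 4)) dt.
Step 2. Evaluate the standard form [assuming t > 1]: now log(t - 1) + ∫(1/(t - 5)) dt + ∫(3/(t - 2)) dt + ∫(3/(t**2 + 4)) dt.
Step 3. Evaluate the standard form [assuming t > 2]: now 3*log(t - 2) + log(t - 1) + ∫(1/(t - 5)) dt + ∫(3/(t**2 + 4)) dt.
Step 4. Evaluate the standard form [assuming t > 5]: now log(t - 5) + 3*log(t - 2) + log(t - 1) + ∫(3/(t**2 + 4)) dt.
Step 5. Evaluate the standard form: now log(t - 5) + 3*log(t - 2) + log(t - 1) + 3*atan(t/2)/2.
Answer: log(t - 5) + 3*log(t - 2) + log(t - 1) + 3*atan(t/2)/2.


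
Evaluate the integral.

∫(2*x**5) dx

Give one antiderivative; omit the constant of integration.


Answer: x**6/3.


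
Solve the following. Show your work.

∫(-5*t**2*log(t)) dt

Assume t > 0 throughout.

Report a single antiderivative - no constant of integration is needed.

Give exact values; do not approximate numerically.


Step 1. Integrate ∫(-5*t**2*log(t)) dt by parts with u = log(t), dv = (-5*t**2) dt, so v = -5*t**3/3 [assuming t > 0]: now -5*t**3*log(t)/3 + ∫(5*t**2/3) dt.
Step 2. Evaluate the standard form: now -5*t**3*log(t)/3 + 5*t**3/9.
Answer: -5*t**3*log(t)/3 + 5*t**3/9.


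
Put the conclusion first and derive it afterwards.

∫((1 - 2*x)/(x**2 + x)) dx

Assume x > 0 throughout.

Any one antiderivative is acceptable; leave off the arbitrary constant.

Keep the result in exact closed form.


The answer is log(x) - 3*log(x + 1).
Step 1. Decompose ∫((1 - 2*x)/(x**2 + x)) dx by partial fractions, (1 - 2*x)/(x**2 + x) = -3/(x + 1) + 1/x: now ∫(1/x) dx + ∫(-3/(x + 1)) dx.
Step 2. Evaluate the standard form [assuming x > -1]: now -3*log(x + 1) + ∫(1/x) dx.
Step 3. Evaluate the standard form [assuming x > 0]: now log(x) - 3*log(x + 1).
Answer: log(x) - 3*log(x + 1).


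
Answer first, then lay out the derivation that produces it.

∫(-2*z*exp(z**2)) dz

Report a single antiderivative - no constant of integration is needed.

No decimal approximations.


The answer is -exp(z**2).
Step 1. Substitute u = z**2, turning ∫(-2*z*exp(z**2)) dz into ∫(-exp(u)) du: now ∫(-exp(u)) du.
Step 2. Evaluate the standard form: now -exp(u).
Step 3. Substitute back u = z**2: now -exp(z**2).
Answer: -exp(z**2).


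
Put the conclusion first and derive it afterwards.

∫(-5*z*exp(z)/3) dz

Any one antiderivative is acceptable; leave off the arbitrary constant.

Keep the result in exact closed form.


The answer is -5*z*exp(z)/3 + 5*exp(z)/3.
Step 1. Integrate ∫(-5*z*exp(z)/3) dz by parts with u = z, dv = (-5*exp(z)/3) dz, so v = -5*exp(z)/3: now -5*z*exp(z)/3 + ∫(5*exp(z)/3) dz.
Step 2. Evaluate the standard form: now -5*z*exp(z)/3 + 5*exp(z)/3.
Answer: -5*z*exp(z)/3 + 5*exp(z)/3.


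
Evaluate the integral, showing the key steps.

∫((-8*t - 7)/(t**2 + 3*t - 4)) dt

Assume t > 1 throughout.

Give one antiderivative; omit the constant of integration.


Step 1. Decompose ∫((-8*t - 7)/(t**2 + 3*t - 4)) dt by partial fractions, (-8*t - 7)/(t**2 + 3*t - 4) = -5/(t + 4) - 3/(t - 1): now ∫(-3/(t - 1)) dt + ∫(-5/(t + 4)) dt.
Step 2. Evaluate the standard form [assuming t > -4]: now -5*log(t + 4) + ∫(-3/(t - 1)) dt.
Step 3. Evaluate the standard form [assuming t > 1]: now -3*log(t - 1) - 5*log(t + 4).
Answer: -3*log(t - 1) - 5*log(t + 4).


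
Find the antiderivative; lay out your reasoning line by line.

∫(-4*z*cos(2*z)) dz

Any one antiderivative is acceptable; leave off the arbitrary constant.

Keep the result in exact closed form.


Step 1. Integrate ∫(-4*z*cos(2*z)) dz by parts with u = z, dv = (-4*cos(2*z)) dz, so v = -2*sin(2*z): now -2*z*sin(2*z) + ∫(2*sin(2*z)) dz.
Step 2. Evaluate the standard form: now -2*z*sin(2*z) - cos(2*z).
Answer: -2*z*sin(2*z) - cos(2*z).


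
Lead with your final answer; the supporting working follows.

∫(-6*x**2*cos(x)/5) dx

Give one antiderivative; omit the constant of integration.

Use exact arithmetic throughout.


The answer is -6*x**2*sin(x)/5 - 12*x*cos(x)/5 + 12*sin(x)/5.
Step 1. Integrate ∫(-6*x**2*cos(x)/5) dx by parts with u = x**2, dv = (-6*cos(x)/5) dx, so v = -6*sin(x)/5: now -6*x**2*sin(x)/5 + ∫(12*x*sin(x)/5) dx.
Step 2. Integrate ∫(12*x*sin(x)/5) dx by parts with u = x, dv = (12*sin(x)/5) dx, so v = -12*cos(x)/5: now -6*x**2*sin(x)/5 - 12*x*cos(x)/5 + ∫(12*cos(x)/5) dx.
Step 3. Evaluate the standard form: now -6*x**2*sin(x)/5 - 12*x*cos(x)/5 + 12*sin(x)/5.
Answer: -6*x**2*sin(x)/5 - 12*x*cos(x)/5 + 12*sin(x)/5.


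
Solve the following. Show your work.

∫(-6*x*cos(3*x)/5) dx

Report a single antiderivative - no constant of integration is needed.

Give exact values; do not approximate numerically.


Step 1. Integrate ∫(-6*x*cos(3*x)/5) dx by parts with u = x, dv = (-6*cos(3*x)/5) dx, so v = -2*sin(3*x)/5: now -2*x*sin(3*x)/5 + ∫(2*sin(3*x)/5) dx.
Step 2. Evaluate the standard form: now -2*x*sin(3*x)/5 - 2*cos(3*x)/15.
Answer: -2*x*sin(3*x)/5 - 2*cos(3*x)/15.


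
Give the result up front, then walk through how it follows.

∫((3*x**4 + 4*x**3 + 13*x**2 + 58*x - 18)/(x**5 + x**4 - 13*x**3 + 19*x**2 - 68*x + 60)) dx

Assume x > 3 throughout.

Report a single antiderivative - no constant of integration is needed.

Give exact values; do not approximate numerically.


The answer is 3*log(x - 3) - log(x - 1) + log(x + 5) - atan(x/2).
Step 1. Decompose ∫((3*x**4 + 4*x**3 + 13*x**2 + 58*x - 18)/(x**5 + x**4 - 13*x**3 + 19*x**2 - 68*x + 60)) dx by partial fractions, (3*x**4 + 4*x**3 + 13*x**2 + 58*x - 18)/(x**5 + x**4 - 13*x**3 + 19*x**2 - 68*x + 60) = -2/(x**2 + 4) + 1/(x + 5) - 1/(x - 1) + 3/(x - 3): now ∫(3/(x - 3)) dx + ∫(-1/(x - 1)) dx + ∫(1/(x + 5)) dx + ∫(-2/(x**2 + 4)) dx.
Step 2. Evaluate the standard form [assuming x > -5]: now log(x + 5) + ∫(3/(x - 3)) dx + ∫(-1/(x - 1)) dx + ∫(-2/(x**2 + 4)) dx.
Step 3. Evaluate the standard form [assuming x > 3]: now 3*log(x - 3) + log(x + 5) + ∫(-1/(x - 1)) dx + ∫(-2/(x**2 + 4)) dx.
Step 4. Evaluate the standard form [assuming x > 1]: now 3*log(x - 3) - log(x - 1) + log(x + 5) + ∫(-2/(x**2 + 4)) dx.
Step 5. Evaluate the standard form: now 3*log(x - 3) - log(x - 1) + log(x + 5) - atan(x/2).
Answer: 3*log(x - 3) - log(x - 1) + log(x + 5) - atan(x/2).


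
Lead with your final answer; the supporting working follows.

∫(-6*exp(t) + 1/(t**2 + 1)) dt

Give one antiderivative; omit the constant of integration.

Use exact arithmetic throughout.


The answer is -6*exp(t) + atan(t).
Step 1. Rewrite: now ∫(1/(t**2 + 1)) dt + ∫(-6*exp(t)) dt.
Step 2. Evaluate the standard form: now atan(t) + ∫(-6*exp(t)) dt.
Step 3. Evaluate the standard form: now -6*exp(t) + atan(t).
Answer: -6*exp(t) + atan(t).


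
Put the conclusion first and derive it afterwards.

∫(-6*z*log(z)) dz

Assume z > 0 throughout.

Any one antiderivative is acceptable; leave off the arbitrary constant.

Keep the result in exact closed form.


The answer is -3*z**2*log(z) + 3*z**2/2.
Step 1. Integrate ∫(-6*z*log(z)) dz by parts with u = log(z), dv = (-6*z) dz, so v = -3*z**2 [assuming z > 0]: now -3*z**2*log(z) + ∫(3*z) dz.
Step 2. Evaluate the standard form: now -3*z**2*log(z) + 3*z**2/2.
Answer: -3*z**2*log(z) + 3*z**2/2.


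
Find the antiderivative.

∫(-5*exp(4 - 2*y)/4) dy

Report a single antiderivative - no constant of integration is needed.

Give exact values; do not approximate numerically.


Answer: 5*exp(4 - 2*y)/8.


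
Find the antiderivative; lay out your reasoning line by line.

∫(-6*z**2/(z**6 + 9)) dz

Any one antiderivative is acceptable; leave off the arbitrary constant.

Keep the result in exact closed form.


Step 1. Substitute u = z**3, turning ∫(-6*z**2/(z**6 + 9)) dz into ∫(-2/(u**2 + 9)) du: now ∫(-2/(u**2 + 9)) du.
Step 2. Evaluate the standard form: now -2*atan(u/3)/3.
Step 3. Substitute back u = z**3: now -2*atan(z**3/3)/3.
Answer: -2*atan(z**3/3)/3.


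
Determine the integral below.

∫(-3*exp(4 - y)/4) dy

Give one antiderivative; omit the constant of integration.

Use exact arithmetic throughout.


Answer: 3*exp(4 - y)/4.


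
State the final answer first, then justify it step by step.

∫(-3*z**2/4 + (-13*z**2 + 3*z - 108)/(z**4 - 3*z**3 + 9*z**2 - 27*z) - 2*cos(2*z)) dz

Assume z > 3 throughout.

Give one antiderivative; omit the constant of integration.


The answer is -z**3/4 + 4*log(z) - 4*log(z - 3) - sin(2*z) - atan(z/3)/3.
Step 1. Rewrite: now ∫(-3*z**2/4) dz + ∫((-13*z**2 + 3*z - 108)/(z**4 - 3*z**3 + 9*z**2 - 27*z)) dz + ∫(-2*cos(2*z)) dz.
Step 2. Evaluate the standard form: now -sin(2*z) + ∫(-3*z**2/4) dz + ∫((-13*z**2 + 3*z - 108)/(z**4 - 3*z**3 + 9*z**2 - 27*z)) dz.
Step 3. Decompose ∫((-13*z**2 + 3*z - 108)/(z**4 - 3*z**3 + 9*z**2 - 27*z)) dz by partial fractions, (-13*z**2 + 3*z - 108)/(z**4 - 3*z**3 + 9*z**2 - 27*z) = -1/(z**2 + 9) - 4/(z - 3) + 4/z: now -sin(2*z) + ∫(4/z) dz + ∫(-3*z**2/4) dz + ∫(-4/(z - 3)) dz + ∫(-1/(z**2 + 9)) dz.
Step 4. Evaluate the standard form [assuming z > 3]: now -4*log(z - 3) - sin(2*z) + ∫(4/z) dz + ∫(-3*z**2/4) dz + ∫(-1/(z**2 + 9)) dz.
Step 5. Evaluate the standard form [assuming z > 0]: now 4*log(z) - 4*log(z - 3) - sin(2*z) + ∫(-3*z**2/4) dz + ∫(-1/(z**2 + 9)) dz.
Step 6. Evaluate the standard form: now 4*log(z) - 4*log(z - 3) - sin(2*z) - atan(z/3)/3 + ∫(-3*z**2/4) dz.
Step 7. Evaluate the standard form: now -z**3/4 + 4*log(z) - 4*log(z - 3) - sin(2*z) - atan(z/3)/3.
Answer: -z**3/4 + 4*log(z) - 4*log(z - 3) - sin(2*z) - atan(z/3)/3.


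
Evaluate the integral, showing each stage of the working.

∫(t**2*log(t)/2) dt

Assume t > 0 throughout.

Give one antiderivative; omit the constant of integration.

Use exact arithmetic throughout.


Step 1. Integrate ∫(t**2*log(t)/2) dt by parts with u = log(t), dv = (t**2/2) dt, so v = t**3/6 [assuming t > 0]: now t**3*log(t)/6 + ∫(-t**2/6) dt.
Step 2. Evaluate the standard form: now t**3*log(t)/6 - t**3/18.
Answer: t**3*log(t)/6 - t**3/18.


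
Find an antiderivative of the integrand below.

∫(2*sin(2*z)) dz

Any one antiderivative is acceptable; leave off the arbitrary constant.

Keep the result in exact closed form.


Answer: -cos(2*z).


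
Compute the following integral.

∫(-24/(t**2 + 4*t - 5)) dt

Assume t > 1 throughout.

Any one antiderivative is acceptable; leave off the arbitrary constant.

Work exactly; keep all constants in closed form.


Answer: -4*log(t - 1) + 4*log(t + 5).


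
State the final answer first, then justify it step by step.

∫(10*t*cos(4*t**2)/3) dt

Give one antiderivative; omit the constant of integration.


The answer is 5*sin(4*t**2)/12.
Step 1. Substitute u = t**2, turning ∫(10*t*cos(4*t**2)/3) dt into ∫(5*cos(4*u)/3) du: now ∫(5*cos(4*u)/3) du.
Step 2. Evaluate the standard form: now 5*sin(4*u)/12.
Step 3. Substitute back u = t**2: now 5*sin(4*t**2)/12.
Answer: 5*sin(4*t**2)/12.


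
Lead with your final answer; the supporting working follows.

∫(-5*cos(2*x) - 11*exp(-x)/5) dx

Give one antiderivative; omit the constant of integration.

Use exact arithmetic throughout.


The answer is -5*sin(2*x)/2 + 11*exp(-x)/5.
Step 1. Rewrite: now ∫(-11*exp(-x)/5) dx + ∫(-5*cos(2*x)) dx.
Step 2. Evaluate the standard form: now -5*sin(2*x)/2 + ∫(-11*exp(-x)/5) dx.
Step 3. Evaluate the standard form: now -5*sin(2*x)/2 + 11*exp(-x)/5.
Answer: -5*sin(2*x)/2 + 11*exp(-x)/5.


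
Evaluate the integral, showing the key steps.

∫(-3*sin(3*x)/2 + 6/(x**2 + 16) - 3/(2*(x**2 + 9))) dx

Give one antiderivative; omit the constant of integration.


Step 1. Rewrite: now ∫(-3/(2*(x**2 + 9))) dx + ∫(6/(x**2 + 16)) dx + ∫(-3*sin(3*x)/2) dx.
Step 2. Evaluate the standard form: now -atan(x/3)/2 + ∫(6/(x**2 + 16)) dx + ∫(-3*sin(3*x)/2) dx.
Step 3. Evaluate the standard form: now 3*atan(x/4)/2 - atan(x/3)/2 + ∫(-3*sin(3*x)/2) dx.
Step 4. Evaluate the standard form: now cos(3*x)/2 + 3*atan(x/4)/2 - atan(x/3)/2.
Answer: cos(3*x)/2 + 3*atan(x/4)/2 - atan(x/3)/2.


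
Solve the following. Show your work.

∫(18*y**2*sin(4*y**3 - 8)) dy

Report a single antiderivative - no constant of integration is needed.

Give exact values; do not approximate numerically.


Step 1. Substitute u = y**3 - 2, turning ∫(18*y**2*sin(4*y**3 - 8)) dy into ∫(6*sin(4*u)) du: now ∫(6*sin(4*u)) du.
Step 2. Evaluate the standard form: now -3*cos(4*u)/2.
Step 3. Substitute back u = y**3 - 2: now -3*cos(4*y**3 - 8)/2.
Answer: -3*cos(4*y**3 - 8)/2.


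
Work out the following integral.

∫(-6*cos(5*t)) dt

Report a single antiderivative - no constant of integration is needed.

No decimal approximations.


Answer: -6*sin(5*t)/5.


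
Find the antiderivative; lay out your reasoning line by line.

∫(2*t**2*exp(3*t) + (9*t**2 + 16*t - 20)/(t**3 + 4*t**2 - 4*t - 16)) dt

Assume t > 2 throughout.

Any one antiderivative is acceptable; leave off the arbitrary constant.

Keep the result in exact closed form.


Step 1. Rewrite: now ∫(2*t**2*exp(3*t)) dt + ∫((9*t**2 + 16*t - 20)/(t**3 + 4*t**2 - 4*t - 16)) dt.
Step 2. Decompose ∫((9*t**2 + 16*t - 20)/(t**3 + 4*t**2 - 4*t - 16)) dt by partial fractions, (9*t**2 + 16*t - 20)/(t**3 + 4*t**2 - 4*t - 16) = 5/(t + 4) + 2/(t + 2) + 2/(t - 2): now ∫(2*t**2*exp(3*t)) dt + ∫(2/(t - 2)) dt + ∫(2/(t + 2)) dt + ∫(5/(t + 4)) dt.
Step 3. Evaluate the standard form [assuming t > 2]: now 2*log(t - 2) + ∫(2*t**2*exp(3*t)) dt + ∫(2/(t + 2)) dt + ∫(5/(t + 4)) dt.
Step 4. Evaluate the standard form [assuming t > -4]: now 2*log(t - 2) + 5*log(t + 4) + ∫(2*t**2*exp(3*t)) dt + ∫(2/(t + 2)) dt.
Step 5. Evaluate the standard form [assuming t > -2]: now 2*log(t - 2) + 2*log(t + 2) + 5*log(t + 4) + ∫(2*t**2*exp(3*t)) dt.
Step 6. Integrate ∫(2*t**2*exp(3*t)) dt by parts with u = t**2, dv = (2*exp(3*t)) dt, so v = 2*exp(3*t)/3: now 2*t**2*exp(3*t)/3 + 2*log(t - 2) + 2*log(t + 2) + 5*log(t + 4) + ∫(-4*t*exp(3*t)/3) dt.
Step 7. Integrate ∫(-4*t*exp(3*t)/3) dt by parts with u = t, dv = (-4*exp(3*t)/3) dt, so v = -4*exp(3*t)/9: now 2*t**2*exp(3*t)/3 - 4*t*exp(3*t)/9 + 2*log(t - 2) + 2*log(t + 2) + 5*log(t + 4) + ∫(4*exp(3*t)/9) dt.
Step 8. Evaluate the standard form: now 2*t**2*exp(3*t)/3 - 4*t*exp(3*t)/9 + 4*exp(3*t)/27 + 2*log(t - 2) + 2*log(t + 2) + 5*log(t + 4).
Answer: 2*t**2*exp(3*t)/3 - 4*t*exp(3*t)/9 + 4*exp(3*t)/27 + 2*log(t - 2) + 2*log(t + 2) + 5*log(t + 4).


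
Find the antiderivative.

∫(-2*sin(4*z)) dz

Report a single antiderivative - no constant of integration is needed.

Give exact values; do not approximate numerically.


Answer: cos(4*z)/2.


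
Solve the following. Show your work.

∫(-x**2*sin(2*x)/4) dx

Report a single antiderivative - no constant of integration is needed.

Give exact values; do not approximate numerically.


Step 1. Integrate ∫(-x**2*sin(2*x)/4) dx by parts with u = x**2, dv = (-sin(2*x)/4) dx, so v = cos(2*x)/8: now x**2*cos(2*x)/8 + ∫(-x*cos(2*x)/4) dx.
Step 2. Integrate ∫(-x*cos(2*x)/4) dx by parts with u = x, dv = (-cos(2*x)/4) dx, so v = -sin(2*x)/8: now x**2*cos(2*x)/8 - x*sin(2*x)/8 + ∫(sin(2*x)/8) dx.
Step 3. Evaluate the standard form: now x**2*cos(2*x)/8 - x*sin(2*x)/8 - cos(2*x)/16.
Answer: x**2*cos(2*x)/8 - x*sin(2*x)/8 - cos(2*x)/16.


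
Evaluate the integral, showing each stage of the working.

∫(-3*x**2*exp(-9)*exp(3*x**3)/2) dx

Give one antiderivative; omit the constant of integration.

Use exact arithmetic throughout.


Step 1. Substitute u = x**3 - 3, turning ∫(-3*x**2*exp(-9)*exp(3*x**3)/2) dx into ∫(-exp(3*u)/2) du: now ∫(-exp(3*u)/2) du.
Step 2. Evaluate the standard form: now -exp(3*u)/6.
Step 3. Substitute back u = x**3 - 3: now -exp(3*x**3 - 9)/6.
Answer: -exp(3*x**3 - 9)/6.


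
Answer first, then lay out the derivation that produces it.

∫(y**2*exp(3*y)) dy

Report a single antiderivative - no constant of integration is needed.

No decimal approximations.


The answer is y**2*exp(3*y)/3 - 2*y*exp(3*y)/9 + 2*exp(3*y)/27.
Step 1. Integrate ∫(y**2*exp(3*y)) dy by parts with u = y**2, dv = (exp(3*y)) dy, so v = exp(3*y)/3: now y**2*exp(3*y)/3 + ∫(-2*y*exp(3*y)/3) dy.
Step 2. Integrate ∫(-2*y*exp(3*y)/3) dy by parts with u = y, dv = (-2*exp(3*y)/3) dy, so v = -2*exp(3*y)/9: now y**2*exp(3*y)/3 - 2*y*exp(3*y)/9 + ∫(2*exp(3*y)/9) dy.
Step 3. Evaluate the standard form: now y**2*exp(3*y)/3 - 2*y*exp(3*y)/9 + 2*exp(3*y)/27.
Answer: y**2*exp(3*y)/3 - 2*y*exp(3*y)/9 + 2*exp(3*y)/27.


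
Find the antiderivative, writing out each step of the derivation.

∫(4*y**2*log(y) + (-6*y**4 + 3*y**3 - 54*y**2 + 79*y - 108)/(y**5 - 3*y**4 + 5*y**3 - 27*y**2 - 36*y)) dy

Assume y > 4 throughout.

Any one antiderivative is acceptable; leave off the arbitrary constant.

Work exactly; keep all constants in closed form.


Step 1. Rewrite: now ∫(4*y**2*log(y)) dy + ∫((-6*y**4 + 3*y**3 - 54*y**2 + 79*y - 108)/(y**5 - 3*y**4 + 5*y**3 - 27*y**2 - 36*y)) dy.
Step 2. Decompose ∫((-6*y**4 + 3*y**3 - 54*y**2 + 79*y - 108)/(y**5 - 3*y**4 + 5*y**3 - 27*y**2 - 36*y)) dy by partial fractions, (-6*y**4 + 3*y**3 - 54*y**2 + 79*y - 108)/(y**5 - 3*y**4 + 5*y**3 - 27*y**2 - 36*y) = -4/(y**2 + 9) - 5/(y + 1) - 4/(y - 4) + 3/y: now ∫(3/y) dy + ∫(4*y**2*log(y)) dy + ∫(-4/(y - 4)) dy + ∫(-5/(y + 1)) dy + ∫(-4/(y**2 + 9)) dy.
Step 3. Evaluate the standard form [assuming y > 0]: now 3*log(y) + ∫(4*y**2*log(y)) dy + ∫(-4/(y - 4)) dy + ∫(-5/(y + 1)) dy + ∫(-4/(y**2 + 9)) dy.
Step 4. Evaluate the standard form [assuming y > -1]: now 3*log(y) - 5*log(y + 1) + ∫(4*y**2*log(y)) dy + ∫(-4/(y - 4)) dy + ∫(-4/(y**2 + 9)) dy.
Step 5. Evaluate the standard form [assuming y > 4]: now 3*log(y) - 4*log(y - 4) - 5*log(y + 1) + ∫(4*y**2*log(y)) dy + ∫(-4/(y**2 + 9)) dy.
Step 6. Evaluate the standard form: now 3*log(y) - 4*log(y - 4) - 5*log(y + 1) - 4*atan(y/3)/3 + ∫(4*y**2*log(y)) dy.
Step 7. Integrate ∫(4*y**2*log(y)) dy by parts with u = log(y), dv = (4*y**2) dy, so v = 4*y**3/3 [assuming y > 0]: now 4*y**3*log(y)/3 + 3*log(y) - 4*log(y - 4) - 5*log(y + 1) - 4*atan(y/3)/3 + ∫(-4*y**2/3) dy.
Step 8. Evaluate the standard form: now 4*y**3*log(y)/3 - 4*y**3/9 + 3*log(y) - 4*log(y - 4) - 5*log(y + 1) - 4*atan(y/3)/3.
Answer: 4*y**3*log(y)/3 - 4*y**3/9 + 3*log(y) - 4*log(y - 4) - 5*log(y + 1) - 4*atan(y/3)/3.


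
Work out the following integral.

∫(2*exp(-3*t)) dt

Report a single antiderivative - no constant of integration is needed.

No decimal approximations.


Answer: -2*exp(-3*t)/3.


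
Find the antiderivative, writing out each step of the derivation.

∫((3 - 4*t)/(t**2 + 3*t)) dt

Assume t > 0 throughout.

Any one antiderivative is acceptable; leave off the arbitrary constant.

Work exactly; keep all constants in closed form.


Step 1. Decompose ∫((3 - 4*t)/(t**2 + 3*t)) dt by partial fractions, (3 - 4*t)/(t**2 + 3*t) = -5/(t + 3) + 1/t: now ∫(1/t) dt + ∫(-5/(t + 3)) dt.
Step 2. Evaluate the standard form [assuming t > 0]: now log(t) + ∫(-5/(t + 3)) dt.
Step 3. Evaluate the standard form [assuming t > -3]: now log(t) - 5*log(t + 3).
Answer: log(t) - 5*log(t + 3).


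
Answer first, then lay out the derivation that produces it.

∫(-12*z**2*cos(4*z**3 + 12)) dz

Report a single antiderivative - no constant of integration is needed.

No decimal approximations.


The answer is -sin(4*z**3 + 12).
Step 1. Substitute u = z**3 + 3, turning ∫(-12*z**2*cos(4*z**3 + 12)) dz into ∫(-4*cos(4*u)) du: now ∫(-4*cos(4*u)) du.
Step 2. Evaluate the standard form: now -sin(4*u).
Step 3. Substitute back u = z**3 + 3: now -sin(4*z**3 + 12).
Answer: -sin(4*z**3 + 12).


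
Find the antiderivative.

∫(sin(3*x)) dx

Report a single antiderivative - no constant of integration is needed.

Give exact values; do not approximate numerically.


Answer: -cos(3*x)/3.


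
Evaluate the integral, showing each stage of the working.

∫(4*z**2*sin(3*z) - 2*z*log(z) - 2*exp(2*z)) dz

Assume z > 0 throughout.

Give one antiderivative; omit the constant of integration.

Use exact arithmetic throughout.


Step 1. Rewrite: now ∫(-2*z*log(z)) dz + ∫(4*z**2*sin(3*z)) dz + ∫(-2*exp(2*z)) dz.
Step 2. Integrate ∫(4*z**2*sin(3*z)) dz by parts with u = z**2, dv = (4*sin(3*z)) dz, so v = -4*cos(3*z)/3: now -4*z**2*cos(3*z)/3 + ∫(-2*z*log(z)) dz + ∫(8*z*cos(3*z)/3) dz + ∫(-2*exp(2*z)) dz.
Step 3. Integrate ∫(8*z*cos(3*z)/3) dz by parts with u = z, dv = (8*cos(3*z)/3) dz, so v = 8*sin(3*z)/9: now -4*z**2*cos(3*z)/3 + 8*z*sin(3*z)/9 + ∫(-2*z*log(z)) dz + ∫(-2*exp(2*z)) dz + ∫(-8*sin(3*z)/9) dz.
Step 4. Evaluate the standard form: now -4*z**2*cos(3*z)/3 + 8*z*sin(3*z)/9 + 8*cos(3*z)/27 + ∫(-2*z*log(z)) dz + ∫(-2*exp(2*z)) dz.
Step 5. Integrate ∫(-2*z*log(z)) dz by parts with u = log(z), dv = (-2*z) dz, so v = -z**2 [assuming z > 0]: now -z**2*log(z) - 4*z**2*cos(3*z)/3 + 8*z*sin(3*z)/9 + 8*cos(3*z)/27 + ∫(z) dz + ∫(-2*exp(2*z)) dz.
Step 6. Evaluate the standard form: now -z**2*log(z) - 4*z**2*cos(3*z)/3 + z**2/2 + 8*z*sin(3*z)/9 + 8*cos(3*z)/27 + ∫(-2*exp(2*z)) dz.
Step 7. Evaluate the standard form: now -z**2*log(z) - 4*z**2*cos(3*z)/3 + z**2/2 + 8*z*sin(3*z)/9 - exp(2*z) + 8*cos(3*z)/27.
Answer: -z**2*log(z) - 4*z**2*cos(3*z)/3 + z**2/2 + 8*z*sin(3*z)/9 - exp(2*z) + 8*cos(3*z)/27.


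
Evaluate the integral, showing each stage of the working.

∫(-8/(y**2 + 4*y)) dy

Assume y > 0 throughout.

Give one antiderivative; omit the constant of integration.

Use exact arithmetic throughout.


Step 1. Decompose ∫(-8/(y**2 + 4*y)) dy by partial fractions, -8/(y**2 + 4*y) = 2/(y + 4) - 2/y: now ∫(-2/y) dy + ∫(2/(y + 4)) dy.
Step 2. Evaluate the standard form [assuming y > -4]: now 2*log(y + 4) + ∫(-2/y) dy.
Step 3. Evaluate the standard form [assuming y > 0]: now -2*log(y) + 2*log(y + 4).
Answer: -2*log(y) + 2*log(y + 4).


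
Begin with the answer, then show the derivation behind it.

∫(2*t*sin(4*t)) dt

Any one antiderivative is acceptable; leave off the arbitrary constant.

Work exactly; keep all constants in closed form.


The answer is -t*cos(4*t)/2 + sin(4*t)/8.
Step 1. Integrate ∫(2*t*sin(4*t)) dt by parts with u = t, dv = (2*sin(4*t)) dt, so v = -cos(4*t)/2: now -t*cos(4*t)/2 + ∫(cos(4*t)/2) dt.
Step 2. Evaluate the standard form: now -t*cos(4*t)/2 + sin(4*t)/8.
Answer: -t*cos(4*t)/2 + sin(4*t)/8.


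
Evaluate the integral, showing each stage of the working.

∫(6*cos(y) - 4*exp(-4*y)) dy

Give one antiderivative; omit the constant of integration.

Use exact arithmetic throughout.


Step 1. Rewrite: now ∫(-4*exp(-4*y)) dy + ∫(6*cos(y)) dy.
Step 2. Evaluate the standard form: now ∫(6*cos(y)) dy + exp(-4*y).
Step 3. Evaluate the standard form: now 6*sin(y) + exp(-4*y).
Answer: 6*sin(y) + exp(-4*y).


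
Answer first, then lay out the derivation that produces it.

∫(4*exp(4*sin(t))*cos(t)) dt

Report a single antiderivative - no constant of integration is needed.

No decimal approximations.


The answer is exp(4*sin(t)).
Step 1. Substitute u = sin(t), turning ∫(4*exp(4*sin(t))*cos(t)) dt into ∫(4*exp(4*u)) du: now ∫(4*exp(4*u)) du.
Step 2. Evaluate the standard form: now exp(4*u).
Step 3. Substitute back u = sin(t): now exp(4*sin(t)).
Answer: exp(4*sin(t)).


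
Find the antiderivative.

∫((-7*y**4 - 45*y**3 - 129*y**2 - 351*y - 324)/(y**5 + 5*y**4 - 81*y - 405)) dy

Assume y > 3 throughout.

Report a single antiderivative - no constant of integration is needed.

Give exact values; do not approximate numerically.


Answer: -5*log(y - 3) - log(y + 3) - log(y + 5) - atan(y/3).


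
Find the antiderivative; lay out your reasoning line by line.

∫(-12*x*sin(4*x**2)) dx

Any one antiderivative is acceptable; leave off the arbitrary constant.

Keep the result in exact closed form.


Step 1. Substitute u = x**2, turning ∫(-12*x*sin(4*x**2)) dx into ∫(-6*sin(4*u)) du: now ∫(-6*sin(4*u)) du.
Step 2. Evaluate the standard form: now 3*cos(4*u)/2.
Step 3. Substitute back u = x**2: now 3*cos(4*x**2)/2.
Answer: 3*cos(4*x**2)/2.


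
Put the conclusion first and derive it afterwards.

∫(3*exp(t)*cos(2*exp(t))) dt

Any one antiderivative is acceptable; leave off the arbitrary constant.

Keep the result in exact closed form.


The answer is 3*sin(2*exp(t))/2.
Step 1. Substitute u = exp(t), turning ∫(3*exp(t)*cos(2*exp(t))) dt into ∫(3*cos(2*u)) du: now ∫(3*cos(2*u)) du.
Step 2. Evaluate the standard form: now 3*sin(2*u)/2.
Step 3. Substitute back u = exp(t): now 3*sin(2*exp(t))/2.
Answer: 3*sin(2*exp(t))/2.


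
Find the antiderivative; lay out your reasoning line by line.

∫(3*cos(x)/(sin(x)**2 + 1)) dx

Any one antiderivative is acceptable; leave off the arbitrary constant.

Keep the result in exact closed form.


Step 1. Substitute u = sin(x), turning ∫(3*cos(x)/(sin(x)**2 + 1)) dx into ∫(3/(u**2 + 1)) du: now ∫(3/(u**2 + 1)) du.
Step 2. Evaluate the standard form: now 3*atan(u).
Step 3. Substitute back u = sin(x): now 3*atan(sin(x)).
Answer: 3*atan(sin(x)).


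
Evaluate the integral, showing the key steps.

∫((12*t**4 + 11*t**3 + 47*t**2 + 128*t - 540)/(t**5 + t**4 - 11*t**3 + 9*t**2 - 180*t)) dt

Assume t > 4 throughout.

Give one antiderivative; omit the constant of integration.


Step 1. Decompose ∫((12*t**4 + 11*t**3 + 47*t**2 + 128*t - 540)/(t**5 + t**4 - 11*t**3 + 9*t**2 - 180*t)) dt by partial fractions, (12*t**4 + 11*t**3 + 47*t**2 + 128*t - 540)/(t**5 + t**4 - 11*t**3 + 9*t**2 - 180*t) = -1/(t**2 + 9) + 4/(t + 5) + 5/(t - 4) + 3/t: now ∫(3/t) dt + ∫(5/(t - 4)) dt + ∫(4/(t + 5)) dt + ∫(-1/(t**2 + 9)) dt.
Step 2. Evaluate the standard form [assuming t > 4]: now 5*log(t - 4) + ∫(3/t) dt + ∫(4/(t + 5)) dt + ∫(-1/(t**2 + 9)) dt.
Step 3. Evaluate the standard form [assuming t > -5]: now 5*log(t - 4) + 4*log(t + 5) + ∫(3/t) dt + ∫(-1/(t**2 + 9)) dt.
Step 4. Evaluate the standard form [assuming t > 0]: now 3*log(t) + 5*log(t - 4) + 4*log(t + 5) + ∫(-1/(t**2 + 9)) dt.
Step 5. Evaluate the standard form: now 3*log(t) + 5*log(t - 4) + 4*log(t + 5) - atan(t/3)/3.
Answer: 3*log(t) + 5*log(t - 4) + 4*log(t + 5) - atan(t/3)/3.


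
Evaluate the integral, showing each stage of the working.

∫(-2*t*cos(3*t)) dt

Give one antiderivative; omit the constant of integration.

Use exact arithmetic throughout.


Step 1. Integrate ∫(-2*t*cos(3*t)) dt by parts with u = t, dv = (-2*cos(3*t)) dt, so v = -2*sin(3*t)/3: now -2*t*sin(3*t)/3 + ∫(2*sin(3*t)/3) dt.
Step 2. Evaluate the standard form: now -2*t*sin(3*t)/3 - 2*cos(3*t)/9.
Answer: -2*t*sin(3*t)/3 - 2*cos(3*t)/9.


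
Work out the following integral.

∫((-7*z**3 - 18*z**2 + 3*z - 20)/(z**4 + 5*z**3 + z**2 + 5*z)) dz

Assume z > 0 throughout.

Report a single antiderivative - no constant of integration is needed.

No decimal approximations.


Answer: -4*log(z) - 3*log(z + 5) + 2*atan(z).


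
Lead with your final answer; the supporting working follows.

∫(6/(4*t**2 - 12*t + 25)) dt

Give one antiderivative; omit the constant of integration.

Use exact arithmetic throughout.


The answer is 3*atan(t/2 - 3/4)/4.
Step 1. Substitute u = 3 - 2*t, turning ∫(6/(4*t**2 - 12*t + 25)) dt into ∫(-3/(u**2 + 16)) du: now ∫(-3/(u**2 + 16)) du.
Step 2. Evaluate the standard form: now -3*atan(u/4)/4.
Step 3. Substitute back u = 3 - 2*t: now 3*atan(t/2 - 3/4)/4.
Answer: 3*atan(t/2 - 3/4)/4.


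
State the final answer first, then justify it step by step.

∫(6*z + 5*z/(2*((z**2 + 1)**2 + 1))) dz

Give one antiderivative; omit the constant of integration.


The answer is 3*z**2 + 5*atan(z**2 + 1)/4.
Step 1. Rewrite: now ∫(6*z) dz + ∫(5*z/(2*((z**2 + 1)**2 + 1))) dz.
Step 2. Substitute u = z**2 + 1, turning ∫(5*z/(2*((z**2 + 1)**2 + 1))) dz into ∫(5/(4*(u**2 + 1))) du: now ∫(6*z) dz + ∫(5/(4*(u**2 + 1))) du.
Step 3. Evaluate the standard form: now 5*atan(u)/4 + ∫(6*z) dz.
Step 4. Substitute back u = z**2 + 1: now 5*atan(z**2 + 1)/4 + ∫(6*z) dz.
Step 5. Evaluate the standard form: now 3*z**2 + 5*atan(z**2 + 1)/4.
Answer: 3*z**2 + 5*atan(z**2 + 1)/4.


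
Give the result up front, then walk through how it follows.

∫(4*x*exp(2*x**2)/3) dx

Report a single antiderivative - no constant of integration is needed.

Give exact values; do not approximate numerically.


The answer is exp(2*x**2)/3.
Step 1. Substitute u = x**2, turning ∫(4*x*exp(2*x**2)/3) dx into ∫(2*exp(2*u)/3) du: now ∫(2*exp(2*u)/3) du.
Step 2. Evaluate the standard form: now exp(2*u)/3.
Step 3. Substitute back u = x**2: now exp(2*x**2)/3.
Answer: exp(2*x**2)/3.


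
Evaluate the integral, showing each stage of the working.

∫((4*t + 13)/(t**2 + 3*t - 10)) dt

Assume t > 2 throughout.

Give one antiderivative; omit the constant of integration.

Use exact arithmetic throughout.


Step 1. Decompose ∫((4*t + 13)/(t**2 + 3*t - 10)) dt by partial fractions, (4*t + 13)/(t**2 + 3*t - 10) = 1/(t + 5) + 3/(t - 2): now ∫(3/(t - 2)) dt + ∫(1/(t + 5)) dt.
Step 2. Evaluate the standard form [assuming t > 2]: now 3*log(t - 2) + ∫(1/(t + 5)) dt.
Step 3. Evaluate the standard form [assuming t > -5]: now 3*log(t - 2) + log(t + 5).
Answer: 3*log(t - 2) + log(t + 5).


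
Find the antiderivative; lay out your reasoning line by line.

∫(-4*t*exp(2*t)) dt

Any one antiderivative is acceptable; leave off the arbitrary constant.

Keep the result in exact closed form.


Step 1. Integrate ∫(-4*t*exp(2*t)) dt by parts with u = t, dv = (-4*exp(2*t)) dt, so v = -2*exp(2*t): now -2*t*exp(2*t) + ∫(2*exp(2*t)) dt.
Step 2. Evaluate the standard form: now -2*t*exp(2*t) + exp(2*t).
Answer: -2*t*exp(2*t) + exp(2*t).


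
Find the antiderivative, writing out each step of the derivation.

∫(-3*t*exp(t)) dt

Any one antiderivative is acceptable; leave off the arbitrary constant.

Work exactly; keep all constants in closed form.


Step 1. Integrate ∫(-3*t*exp(t)) dt by parts with u = t, dv = (-3*exp(t)) dt, so v = -3*exp(t): now -3*t*exp(t) + ∫(3*exp(t)) dt.
Step 2. Evaluate the standard form: now -3*t*exp(t) + 3*exp(t).
Answer: -3*t*exp(t) + 3*exp(t).


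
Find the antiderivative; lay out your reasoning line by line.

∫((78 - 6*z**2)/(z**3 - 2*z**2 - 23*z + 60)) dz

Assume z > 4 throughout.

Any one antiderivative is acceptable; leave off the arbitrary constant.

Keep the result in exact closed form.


Step 1. Decompose ∫((78 - 6*z**2)/(z**3 - 2*z**2 - 23*z + 60)) dz by partial fractions, (78 - 6*z**2)/(z**3 - 2*z**2 - 23*z + 60) = -1/(z + 5) - 3/(z - 3) - 2/(z - 4): now ∫(-2/(z - 4)) dz + ∫(-3/(z - 3)) dz + ∫(-1/(z + 5)) dz.
Step 2. Evaluate the standard form [assuming z > -5]: now -log(z + 5) + ∫(-2/(z - 4)) dz + ∫(-3/(z - 3)) dz.
Step 3. Evaluate the standard form [assuming z > 4]: now -2*log(z - 4) - log(z + 5) + ∫(-3/(z - 3)) dz.
Step 4. Evaluate the standard form [assuming z > 3]: now -2*log(z - 4) - 3*log(z - 3) - log(z + 5).
Answer: -2*log(z - 4) - 3*log(z - 3) - log(z + 5).


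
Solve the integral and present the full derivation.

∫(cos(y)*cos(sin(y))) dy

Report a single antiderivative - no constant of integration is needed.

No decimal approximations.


Step 1. Substitute u = sin(y), turning ∫(cos(y)*cos(sin(y))) dy into ∫(cos(u)) du: now ∫(cos(u)) du.
Step 2. Evaluate the standard form: now sin(u).
Step 3. Substitute back u = sin(y): now sin(sin(y)).
Answer: sin(sin(y)).
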